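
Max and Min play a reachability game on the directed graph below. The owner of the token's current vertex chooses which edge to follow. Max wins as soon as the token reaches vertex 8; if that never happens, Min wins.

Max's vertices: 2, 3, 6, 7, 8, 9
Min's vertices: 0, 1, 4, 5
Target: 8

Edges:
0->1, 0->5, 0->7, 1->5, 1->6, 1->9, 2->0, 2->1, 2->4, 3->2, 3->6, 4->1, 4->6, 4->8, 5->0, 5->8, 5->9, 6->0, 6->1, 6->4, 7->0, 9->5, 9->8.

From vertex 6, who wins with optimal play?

Min

A0 = {8}
A1: add {9} — 9 (Max) has 9→8.
A2 = A1; e.g. 0 (Min) can still go to 1. Fixed point.
6 never enters the attractor, so Min can avoid the target forever.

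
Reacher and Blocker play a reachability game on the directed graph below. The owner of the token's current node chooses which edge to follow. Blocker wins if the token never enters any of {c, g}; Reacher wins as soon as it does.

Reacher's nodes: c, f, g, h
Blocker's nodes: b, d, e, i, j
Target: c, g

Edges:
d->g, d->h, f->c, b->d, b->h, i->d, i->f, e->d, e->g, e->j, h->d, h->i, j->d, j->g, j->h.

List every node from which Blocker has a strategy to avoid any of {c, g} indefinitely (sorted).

b, d, e, h, i, j

A0 = {c, g}
A1: add {f} — f (Reacher) has f→c.
A2 = A1; e.g. b (Blocker) can still go to d. Fixed point.
Reacher's attractor = {c, f, g}; Blocker avoids the target exactly from the complement.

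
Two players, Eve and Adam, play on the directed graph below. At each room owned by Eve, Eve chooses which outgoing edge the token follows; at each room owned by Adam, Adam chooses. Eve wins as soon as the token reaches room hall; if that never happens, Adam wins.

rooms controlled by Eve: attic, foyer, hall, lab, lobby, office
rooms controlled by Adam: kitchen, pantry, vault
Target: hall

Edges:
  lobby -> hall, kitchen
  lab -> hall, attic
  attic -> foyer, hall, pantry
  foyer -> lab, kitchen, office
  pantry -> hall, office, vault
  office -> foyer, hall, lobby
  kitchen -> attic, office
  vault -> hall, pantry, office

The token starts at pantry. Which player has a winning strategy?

A0 = {hall}
A1: add {attic, lab, lobby, office} — lab (Eve) has lab→hall; attic (Eve) has attic→hall; lobby (Eve) has lobby→hall; office (Eve) has office→hall.
A2: add {foyer, kitchen} — foyer (Eve) has foyer→lab; kitchen (Adam): all of {attic, office} already in.
A3 = A2; e.g. pantry (Adam) can still go to vault. Fixed point.
pantry never enters the attractor, so Adam can avoid the target forever.

Adam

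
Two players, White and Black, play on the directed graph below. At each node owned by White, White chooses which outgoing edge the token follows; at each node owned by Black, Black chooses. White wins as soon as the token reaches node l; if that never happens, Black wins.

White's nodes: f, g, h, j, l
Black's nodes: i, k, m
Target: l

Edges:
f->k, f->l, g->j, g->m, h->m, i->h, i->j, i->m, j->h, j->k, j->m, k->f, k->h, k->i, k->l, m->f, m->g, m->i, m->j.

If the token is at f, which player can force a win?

White

A0 = {l}
A1: add {f} — f (White) has f→l.
A2 = A1; e.g. g (White) has no edge into A1. Fixed point.
f ∈ A1, so White can force the target.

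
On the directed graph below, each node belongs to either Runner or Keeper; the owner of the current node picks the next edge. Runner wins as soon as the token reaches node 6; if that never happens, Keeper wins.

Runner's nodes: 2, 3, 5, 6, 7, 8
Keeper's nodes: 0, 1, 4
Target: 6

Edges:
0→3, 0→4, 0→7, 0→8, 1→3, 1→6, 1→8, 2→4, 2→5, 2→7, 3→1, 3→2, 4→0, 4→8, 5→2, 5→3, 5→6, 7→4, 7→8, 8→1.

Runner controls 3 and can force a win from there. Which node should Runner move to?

2

A0 = {6}
A1: add {5} — 5 (Runner) has 5→6.
A2: add {2} — 2 (Runner) has 2→5.
A3: add {3} — 3 (Runner) has 3→2.
A4 = A3; e.g. 0 (Keeper) can still go to 4. Fixed point.
From 3, successor 2 is in the attractor (rank 2); the other successor 1 is not.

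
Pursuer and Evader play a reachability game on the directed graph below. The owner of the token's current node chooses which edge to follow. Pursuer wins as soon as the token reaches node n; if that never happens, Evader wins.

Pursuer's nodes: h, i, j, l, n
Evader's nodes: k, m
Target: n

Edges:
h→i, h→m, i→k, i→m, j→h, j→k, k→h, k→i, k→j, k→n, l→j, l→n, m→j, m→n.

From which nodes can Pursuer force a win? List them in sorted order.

A0 = {n}
A1: add {l} — l (Pursuer) has l→n.
A2 = A1; e.g. h (Pursuer) has no edge into A1. Fixed point.
Pursuer's winning region = {l, n}.

l, n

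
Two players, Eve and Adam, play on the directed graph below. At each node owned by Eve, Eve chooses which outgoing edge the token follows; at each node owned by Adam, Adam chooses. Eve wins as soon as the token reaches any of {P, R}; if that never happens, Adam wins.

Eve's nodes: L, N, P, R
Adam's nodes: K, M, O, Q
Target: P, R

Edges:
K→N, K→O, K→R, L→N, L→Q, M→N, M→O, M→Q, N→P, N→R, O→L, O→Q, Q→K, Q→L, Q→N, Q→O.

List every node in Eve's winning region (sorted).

A0 = {P, R}
A1: add {N} — N (Eve) has N→P.
A2: add {L} — L (Eve) has L→N.
A3 = A2; e.g. K (Adam) can still go to O. Fixed point.
Eve's winning region = {L, N, P, R}.

L, N, P, R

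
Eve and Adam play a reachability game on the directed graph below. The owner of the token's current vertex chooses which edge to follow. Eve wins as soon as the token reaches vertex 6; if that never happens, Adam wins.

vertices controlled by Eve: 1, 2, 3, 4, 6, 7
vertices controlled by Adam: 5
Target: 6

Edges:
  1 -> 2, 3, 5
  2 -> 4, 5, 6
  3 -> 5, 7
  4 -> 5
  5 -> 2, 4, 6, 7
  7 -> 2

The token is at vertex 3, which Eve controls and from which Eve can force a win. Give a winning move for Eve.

7

A0 = {6}
A1: add {2} — 2 (Eve) has 2→6.
A2: add {1, 7} — 1 (Eve) has 1→2; 7 (Eve) has 7→2.
A3: add {3} — 3 (Eve) has 3→7.
A4 = A3; e.g. 4 (Eve) has no edge into A3. Fixed point.
From 3, successor 7 is in the attractor (rank 2); the other successor 5 is not.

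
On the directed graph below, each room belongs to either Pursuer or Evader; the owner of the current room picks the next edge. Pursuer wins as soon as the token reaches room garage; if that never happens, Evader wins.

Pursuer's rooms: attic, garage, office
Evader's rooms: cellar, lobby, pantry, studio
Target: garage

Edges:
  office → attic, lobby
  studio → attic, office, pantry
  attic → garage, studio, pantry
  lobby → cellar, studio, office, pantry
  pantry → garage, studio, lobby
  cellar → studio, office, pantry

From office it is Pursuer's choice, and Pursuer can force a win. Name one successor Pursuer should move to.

A0 = {garage}
A1: add {attic} — attic (Pursuer) has attic→garage.
A2: add {office} — office (Pursuer) has office→attic.
A3 = A2; e.g. cellar (Evader) can still go to studio. Fixed point.
From office, successor attic is in the attractor (rank 1); the other successor lobby is not.

attic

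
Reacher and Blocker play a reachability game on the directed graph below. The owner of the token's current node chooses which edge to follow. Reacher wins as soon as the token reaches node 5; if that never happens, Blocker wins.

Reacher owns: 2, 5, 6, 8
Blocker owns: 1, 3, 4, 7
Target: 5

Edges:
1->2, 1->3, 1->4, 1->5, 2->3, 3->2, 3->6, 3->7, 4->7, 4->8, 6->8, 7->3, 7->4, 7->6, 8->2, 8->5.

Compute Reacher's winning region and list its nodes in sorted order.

A0 = {5}
A1: add {8} — 8 (Reacher) has 8→5.
A2: add {6} — 6 (Reacher) has 6→8.
A3 = A2; e.g. 1 (Blocker) can still go to 2. Fixed point.
Reacher's winning region = {5, 6, 8}.

5, 6, 8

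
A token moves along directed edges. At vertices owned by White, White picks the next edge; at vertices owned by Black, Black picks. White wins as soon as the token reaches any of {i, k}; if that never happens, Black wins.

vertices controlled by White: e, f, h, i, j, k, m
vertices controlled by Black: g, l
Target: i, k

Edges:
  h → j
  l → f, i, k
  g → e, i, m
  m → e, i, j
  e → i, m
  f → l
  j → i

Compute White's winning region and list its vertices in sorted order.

e, g, h, i, j, k, m

A0 = {i, k}
A1: add {e, j, m} — e (White) has e→i; j (White) has j→i; m (White) has m→i.
A2: add {g, h} — g (Black): all of {e, i, m} already in; h (White) has h→j.
A3 = A2; e.g. f (White) has no edge into A2. Fixed point.
White's winning region = {e, g, h, i, j, k, m}.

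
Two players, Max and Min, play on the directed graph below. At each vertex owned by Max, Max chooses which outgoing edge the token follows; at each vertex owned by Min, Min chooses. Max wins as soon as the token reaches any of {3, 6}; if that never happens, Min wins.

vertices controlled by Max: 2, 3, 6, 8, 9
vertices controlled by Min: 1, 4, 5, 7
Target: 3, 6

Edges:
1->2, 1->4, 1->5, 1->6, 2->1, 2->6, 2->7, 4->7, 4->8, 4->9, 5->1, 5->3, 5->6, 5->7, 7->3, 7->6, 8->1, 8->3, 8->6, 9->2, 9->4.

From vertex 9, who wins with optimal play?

A0 = {3, 6}
A1: add {2, 7, 8} — 2 (Max) has 2→6; 7 (Min): all of {3, 6} already in; 8 (Max) has 8→3.
A2: add {9} — 9 (Max) has 9→2.
9 ∈ A2, so Max can force the target.

Max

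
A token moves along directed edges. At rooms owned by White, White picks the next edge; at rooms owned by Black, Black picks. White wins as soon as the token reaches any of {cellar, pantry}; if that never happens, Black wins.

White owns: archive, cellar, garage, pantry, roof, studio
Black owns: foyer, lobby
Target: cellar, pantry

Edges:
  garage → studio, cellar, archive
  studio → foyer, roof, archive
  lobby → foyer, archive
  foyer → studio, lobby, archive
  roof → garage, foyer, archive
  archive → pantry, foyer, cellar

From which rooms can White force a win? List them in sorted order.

archive, cellar, garage, pantry, roof, studio

A0 = {cellar, pantry}
A1: add {archive, garage} — garage (White) has garage→cellar; archive (White) has archive→pantry.
A2: add {roof, studio} — studio (White) has studio→archive; roof (White) has roof→garage.
A3 = A2; e.g. lobby (Black) can still go to foyer. Fixed point.
White's winning region = {archive, cellar, garage, pantry, roof, studio}.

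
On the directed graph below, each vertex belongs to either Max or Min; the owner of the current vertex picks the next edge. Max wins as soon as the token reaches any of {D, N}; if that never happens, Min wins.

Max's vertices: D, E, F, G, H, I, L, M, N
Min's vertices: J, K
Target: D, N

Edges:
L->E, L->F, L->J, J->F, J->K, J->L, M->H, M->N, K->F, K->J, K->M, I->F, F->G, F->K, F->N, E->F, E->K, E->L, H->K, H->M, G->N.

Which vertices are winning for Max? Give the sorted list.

D, E, F, G, H, I, L, M, N

A0 = {D, N}
A1: add {F, G, M} — F (Max) has F→N; G (Max) has G→N; M (Max) has M→N.
A2: add {E, H, I, L} — E (Max) has E→F; H (Max) has H→M; I (Max) has I→F; L (Max) has L→F.
A3 = A2; e.g. J (Min) can still go to K. Fixed point.
Max's winning region = {D, E, F, G, H, I, L, M, N}.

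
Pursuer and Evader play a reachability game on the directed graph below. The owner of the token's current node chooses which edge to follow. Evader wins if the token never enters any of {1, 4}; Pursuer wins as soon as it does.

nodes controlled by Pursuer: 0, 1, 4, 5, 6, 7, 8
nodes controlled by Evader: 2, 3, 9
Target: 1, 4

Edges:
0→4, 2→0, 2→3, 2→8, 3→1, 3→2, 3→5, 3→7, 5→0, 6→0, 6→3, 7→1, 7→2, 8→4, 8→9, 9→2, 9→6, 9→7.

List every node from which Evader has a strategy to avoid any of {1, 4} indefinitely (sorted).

2, 3, 9

A0 = {1, 4}
A1: add {0, 7, 8} — 0 (Pursuer) has 0→4; 7 (Pursuer) has 7→1; 8 (Pursuer) has 8→4.
A2: add {5, 6} — 5 (Pursuer) has 5→0; 6 (Pursuer) has 6→0.
A3 = A2; e.g. 2 (Evader) can still go to 3. Fixed point.
Pursuer's attractor = {0, 1, 4, 5, 6, 7, 8}; Evader avoids the target exactly from the complement.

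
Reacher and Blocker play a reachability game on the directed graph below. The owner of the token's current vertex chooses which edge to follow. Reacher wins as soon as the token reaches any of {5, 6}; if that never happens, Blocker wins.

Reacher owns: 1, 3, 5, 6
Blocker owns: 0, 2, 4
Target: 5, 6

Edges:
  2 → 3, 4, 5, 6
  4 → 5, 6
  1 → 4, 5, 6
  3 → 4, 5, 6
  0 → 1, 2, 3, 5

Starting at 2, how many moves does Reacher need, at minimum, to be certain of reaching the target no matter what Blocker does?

2

A0 = {5, 6}
A1: add {1, 3, 4} — 1 (Reacher) has 1→5; 3 (Reacher) has 3→5; 4 (Blocker): all of {5, 6} already in.
A2: add {2} — 2 (Blocker): all of {3, 4, 5, 6} already in.
2 enters the attractor at level 2, so Reacher can force the target in 2 moves from there.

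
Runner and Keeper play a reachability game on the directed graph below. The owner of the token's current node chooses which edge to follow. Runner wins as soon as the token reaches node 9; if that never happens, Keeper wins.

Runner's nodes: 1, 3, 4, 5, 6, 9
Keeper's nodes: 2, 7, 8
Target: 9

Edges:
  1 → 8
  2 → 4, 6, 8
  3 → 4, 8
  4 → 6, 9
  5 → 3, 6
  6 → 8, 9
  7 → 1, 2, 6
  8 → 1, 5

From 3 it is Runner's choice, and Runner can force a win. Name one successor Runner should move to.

4

A0 = {9}
A1: add {4, 6} — 4 (Runner) has 4→9; 6 (Runner) has 6→9.
A2: add {3, 5} — 3 (Runner) has 3→4; 5 (Runner) has 5→6.
A3 = A2; e.g. 1 (Runner) has no edge into A2. Fixed point.
From 3, successor 4 is in the attractor (rank 1); the other successor 8 is not.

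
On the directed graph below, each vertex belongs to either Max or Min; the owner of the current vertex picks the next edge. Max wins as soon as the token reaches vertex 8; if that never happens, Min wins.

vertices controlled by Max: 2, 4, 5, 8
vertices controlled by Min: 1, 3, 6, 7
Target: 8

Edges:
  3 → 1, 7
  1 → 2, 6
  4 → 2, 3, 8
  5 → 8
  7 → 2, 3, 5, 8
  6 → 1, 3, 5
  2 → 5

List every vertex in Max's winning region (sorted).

A0 = {8}
A1: add {4, 5} — 4 (Max) has 4→8; 5 (Max) has 5→8.
A2: add {2} — 2 (Max) has 2→5.
A3 = A2; e.g. 1 (Min) can still go to 6. Fixed point.
Max's winning region = {2, 4, 5, 8}.

2, 4, 5, 8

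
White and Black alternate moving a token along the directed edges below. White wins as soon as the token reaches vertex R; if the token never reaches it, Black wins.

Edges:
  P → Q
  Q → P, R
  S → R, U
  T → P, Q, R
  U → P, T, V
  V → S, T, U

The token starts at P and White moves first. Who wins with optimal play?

Track states (vertex, player-to-move).
A0 = {(R,White), (R,Black)}
A1: add {(Q,White), (S,White), (T,White)}.
A2: add {(P,Black)}.
A3: add {(U,White)}.
A4: add {(S,Black), (V,Black)}.
A5: add {(V,White)}.
A6 = A5; e.g. (P,White) stays out. (P,White) never enters ⇒ Black avoids the target.

Black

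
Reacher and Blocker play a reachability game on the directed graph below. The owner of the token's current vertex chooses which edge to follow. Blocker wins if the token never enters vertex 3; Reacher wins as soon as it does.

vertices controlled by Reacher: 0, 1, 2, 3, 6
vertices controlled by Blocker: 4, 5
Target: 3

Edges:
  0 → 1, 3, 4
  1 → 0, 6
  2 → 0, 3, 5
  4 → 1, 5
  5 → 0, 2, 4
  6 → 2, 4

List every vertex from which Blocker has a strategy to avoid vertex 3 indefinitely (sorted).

4, 5

A0 = {3}
A1: add {0, 2} — 0 (Reacher) has 0→3; 2 (Reacher) has 2→3.
A2: add {1, 6} — 1 (Reacher) has 1→0; 6 (Reacher) has 6→2.
A3 = A2; e.g. 4 (Blocker) can still go to 5. Fixed point.
Reacher's attractor = {0, 1, 2, 3, 6}; Blocker avoids the target exactly from the complement.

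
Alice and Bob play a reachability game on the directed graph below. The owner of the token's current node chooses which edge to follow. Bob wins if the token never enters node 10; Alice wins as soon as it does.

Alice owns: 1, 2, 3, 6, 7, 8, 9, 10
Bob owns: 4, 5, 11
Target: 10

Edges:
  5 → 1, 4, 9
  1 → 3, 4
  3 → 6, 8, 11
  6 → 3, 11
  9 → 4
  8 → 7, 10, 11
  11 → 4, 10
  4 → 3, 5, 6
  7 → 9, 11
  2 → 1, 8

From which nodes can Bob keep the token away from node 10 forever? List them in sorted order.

4, 5, 7, 9, 11

A0 = {10}
A1: add {8} — 8 (Alice) has 8→10.
A2: add {2, 3} — 2 (Alice) has 2→8; 3 (Alice) has 3→8.
A3: add {1, 6} — 1 (Alice) has 1→3; 6 (Alice) has 6→3.
A4 = A3; e.g. 4 (Bob) can still go to 5. Fixed point.
Alice's attractor = {1, 2, 3, 6, 8, 10}; Bob avoids the target exactly from the complement.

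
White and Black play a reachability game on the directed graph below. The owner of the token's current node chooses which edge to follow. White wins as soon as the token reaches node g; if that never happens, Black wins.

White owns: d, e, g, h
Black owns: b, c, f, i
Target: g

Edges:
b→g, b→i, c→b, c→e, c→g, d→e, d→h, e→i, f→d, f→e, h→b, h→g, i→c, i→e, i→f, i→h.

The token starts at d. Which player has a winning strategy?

White

A0 = {g}
A1: add {h} — h (White) has h→g.
A2: add {d} — d (White) has d→h.
A3 = A2; e.g. b (Black) can still go to i. Fixed point.
d ∈ A2, so White can force the target.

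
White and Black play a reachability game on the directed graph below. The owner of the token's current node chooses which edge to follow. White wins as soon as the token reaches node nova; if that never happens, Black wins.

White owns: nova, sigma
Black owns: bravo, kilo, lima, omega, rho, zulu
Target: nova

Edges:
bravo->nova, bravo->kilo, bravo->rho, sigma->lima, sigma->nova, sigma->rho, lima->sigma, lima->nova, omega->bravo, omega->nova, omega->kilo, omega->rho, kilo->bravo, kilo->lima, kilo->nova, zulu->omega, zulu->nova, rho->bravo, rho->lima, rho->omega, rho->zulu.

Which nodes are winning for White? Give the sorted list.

A0 = {nova}
A1: add {sigma} — sigma (White) has sigma→nova.
A2: add {lima} — lima (Black): all of {sigma, nova} already in.
A3 = A2; e.g. bravo (Black) can still go to kilo. Fixed point.
White's winning region = {lima, nova, sigma}.

lima, nova, sigma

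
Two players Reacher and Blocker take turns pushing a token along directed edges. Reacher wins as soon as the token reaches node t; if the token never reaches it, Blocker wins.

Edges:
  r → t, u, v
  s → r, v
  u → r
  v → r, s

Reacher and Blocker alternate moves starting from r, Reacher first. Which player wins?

Reacher

Track states (vertex, player-to-move).
A0 = {(t,Reacher), (t,Blocker)}
A1: add {(r,Reacher)}.
(r,Reacher) ∈ A1 ⇒ Reacher forces the target.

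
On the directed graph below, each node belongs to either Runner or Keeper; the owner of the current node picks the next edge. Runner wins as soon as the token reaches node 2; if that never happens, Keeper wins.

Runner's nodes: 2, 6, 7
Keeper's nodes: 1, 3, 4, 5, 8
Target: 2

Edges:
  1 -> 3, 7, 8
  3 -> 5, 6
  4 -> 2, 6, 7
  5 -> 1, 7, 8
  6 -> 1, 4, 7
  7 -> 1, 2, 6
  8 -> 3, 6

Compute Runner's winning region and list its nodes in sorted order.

A0 = {2}
A1: add {7} — 7 (Runner) has 7→2.
A2: add {6} — 6 (Runner) has 6→7.
A3: add {4} — 4 (Keeper): all of {2, 6, 7} already in.
A4 = A3; e.g. 1 (Keeper) can still go to 3. Fixed point.
Runner's winning region = {2, 4, 6, 7}.

2, 4, 6, 7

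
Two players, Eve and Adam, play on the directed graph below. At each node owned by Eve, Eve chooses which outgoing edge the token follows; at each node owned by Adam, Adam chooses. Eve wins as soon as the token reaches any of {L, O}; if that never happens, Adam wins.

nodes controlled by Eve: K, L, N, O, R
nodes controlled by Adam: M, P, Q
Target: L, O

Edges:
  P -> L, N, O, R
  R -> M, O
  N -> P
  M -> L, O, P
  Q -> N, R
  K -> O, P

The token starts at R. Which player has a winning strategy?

Eve

A0 = {L, O}
A1: add {K, R} — K (Eve) has K→O; R (Eve) has R→O.
A2 = A1; e.g. M (Adam) can still go to P. Fixed point.
R ∈ A1, so Eve can force the target.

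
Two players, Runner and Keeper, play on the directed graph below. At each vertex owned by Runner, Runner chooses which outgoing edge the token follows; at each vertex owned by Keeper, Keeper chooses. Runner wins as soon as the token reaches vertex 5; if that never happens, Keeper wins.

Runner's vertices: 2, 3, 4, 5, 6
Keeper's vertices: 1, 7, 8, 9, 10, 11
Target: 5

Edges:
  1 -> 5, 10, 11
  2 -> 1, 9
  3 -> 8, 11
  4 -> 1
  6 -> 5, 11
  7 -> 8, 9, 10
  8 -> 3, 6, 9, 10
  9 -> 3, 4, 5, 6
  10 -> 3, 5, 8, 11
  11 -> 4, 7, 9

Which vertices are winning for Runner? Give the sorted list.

A0 = {5}
A1: add {6} — 6 (Runner) has 6→5.
A2 = A1; e.g. 1 (Keeper) can still go to 10. Fixed point.
Runner's winning region = {5, 6}.

5, 6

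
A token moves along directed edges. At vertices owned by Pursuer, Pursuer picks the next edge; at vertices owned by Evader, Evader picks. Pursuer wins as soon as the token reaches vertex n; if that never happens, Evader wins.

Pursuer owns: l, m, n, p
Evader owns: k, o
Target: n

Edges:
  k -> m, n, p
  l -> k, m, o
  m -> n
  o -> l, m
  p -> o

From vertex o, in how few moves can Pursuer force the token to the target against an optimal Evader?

3

A0 = {n}
A1: add {m} — m (Pursuer) has m→n.
A2: add {l} — l (Pursuer) has l→m.
A3: add {o} — o (Evader): all of {l, m} already in.
o enters the attractor at level 3, so Pursuer can force the target in 3 moves from there.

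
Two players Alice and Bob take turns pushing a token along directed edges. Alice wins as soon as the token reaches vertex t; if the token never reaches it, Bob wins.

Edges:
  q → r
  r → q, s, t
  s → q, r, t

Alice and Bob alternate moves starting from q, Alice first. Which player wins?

Bob

Track states (vertex, player-to-move).
A0 = {(t,Alice), (t,Bob)}
A1: add {(r,Alice), (s,Alice)}.
A2: add {(q,Bob)}.
A3 = A2; e.g. (q,Alice) stays out. (q,Alice) never enters ⇒ Bob avoids the target.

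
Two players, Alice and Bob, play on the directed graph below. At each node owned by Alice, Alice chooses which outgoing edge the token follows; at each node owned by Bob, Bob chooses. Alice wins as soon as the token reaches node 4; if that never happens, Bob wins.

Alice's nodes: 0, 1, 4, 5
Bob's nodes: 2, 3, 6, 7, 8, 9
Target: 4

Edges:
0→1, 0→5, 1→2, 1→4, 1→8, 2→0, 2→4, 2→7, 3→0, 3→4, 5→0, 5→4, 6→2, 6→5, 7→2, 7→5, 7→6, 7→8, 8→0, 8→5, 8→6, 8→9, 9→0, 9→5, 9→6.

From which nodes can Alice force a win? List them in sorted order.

0, 1, 3, 4, 5

A0 = {4}
A1: add {1, 5} — 1 (Alice) has 1→4; 5 (Alice) has 5→4.
A2: add {0} — 0 (Alice) has 0→1.
A3: add {3} — 3 (Bob): all of {0, 4} already in.
A4 = A3; e.g. 2 (Bob) can still go to 7. Fixed point.
Alice's winning region = {0, 1, 3, 4, 5}.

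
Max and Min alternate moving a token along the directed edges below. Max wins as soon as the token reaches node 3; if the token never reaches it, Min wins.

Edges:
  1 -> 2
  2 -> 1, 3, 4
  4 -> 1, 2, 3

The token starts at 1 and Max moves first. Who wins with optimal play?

Min

Track states (vertex, player-to-move).
A0 = {(3,Max), (3,Min)}
A1: add {(2,Max), (4,Max)}.
A2: add {(1,Min)}.
A3 = A2; e.g. (1,Max) stays out. (1,Max) never enters ⇒ Min avoids the target.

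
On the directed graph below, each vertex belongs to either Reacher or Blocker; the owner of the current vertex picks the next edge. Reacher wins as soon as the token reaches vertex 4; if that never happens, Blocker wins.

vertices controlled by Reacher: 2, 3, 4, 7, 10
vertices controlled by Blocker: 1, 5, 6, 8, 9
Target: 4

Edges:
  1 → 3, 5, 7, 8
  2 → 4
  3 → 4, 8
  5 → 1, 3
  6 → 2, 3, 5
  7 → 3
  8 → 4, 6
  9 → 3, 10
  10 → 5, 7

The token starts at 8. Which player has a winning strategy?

A0 = {4}
A1: add {2, 3} — 2 (Reacher) has 2→4; 3 (Reacher) has 3→4.
A2: add {7} — 7 (Reacher) has 7→3.
A3: add {10} — 10 (Reacher) has 10→7.
A4: add {9} — 9 (Blocker): all of {3, 10} already in.
A5 = A4; e.g. 1 (Blocker) can still go to 5. Fixed point.
8 never enters the attractor, so Blocker can avoid the target forever.

Blocker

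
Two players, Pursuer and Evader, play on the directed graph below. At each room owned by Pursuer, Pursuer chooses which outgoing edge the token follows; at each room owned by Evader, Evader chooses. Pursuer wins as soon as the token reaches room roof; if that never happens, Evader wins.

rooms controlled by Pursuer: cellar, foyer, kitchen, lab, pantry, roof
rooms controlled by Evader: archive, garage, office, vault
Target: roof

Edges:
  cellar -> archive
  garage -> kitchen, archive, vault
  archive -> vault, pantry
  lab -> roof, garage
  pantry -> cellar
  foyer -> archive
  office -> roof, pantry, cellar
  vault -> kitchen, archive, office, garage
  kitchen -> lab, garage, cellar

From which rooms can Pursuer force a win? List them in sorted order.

kitchen, lab, roof

A0 = {roof}
A1: add {lab} — lab (Pursuer) has lab→roof.
A2: add {kitchen} — kitchen (Pursuer) has kitchen→lab.
A3 = A2; e.g. foyer (Pursuer) has no edge into A2. Fixed point.
Pursuer's winning region = {kitchen, lab, roof}.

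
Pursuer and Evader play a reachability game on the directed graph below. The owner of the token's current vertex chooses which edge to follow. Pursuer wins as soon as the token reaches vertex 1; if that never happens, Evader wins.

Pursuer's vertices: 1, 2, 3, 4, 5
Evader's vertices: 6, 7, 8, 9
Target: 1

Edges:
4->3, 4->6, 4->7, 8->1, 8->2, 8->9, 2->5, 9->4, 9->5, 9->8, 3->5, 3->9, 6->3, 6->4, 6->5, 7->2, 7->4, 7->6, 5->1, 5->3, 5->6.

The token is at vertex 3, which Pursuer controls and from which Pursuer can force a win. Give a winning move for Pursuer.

A0 = {1}
A1: add {5} — 5 (Pursuer) has 5→1.
A2: add {2, 3} — 2 (Pursuer) has 2→5; 3 (Pursuer) has 3→5.
A3: add {4} — 4 (Pursuer) has 4→3.
A4: add {6} — 6 (Evader): all of {3, 4, 5} already in.
A5: add {7} — 7 (Evader): all of {2, 4, 6} already in.
A6 = A5; e.g. 8 (Evader) can still go to 9. Fixed point.
From 3, successor 5 is in the attractor (rank 1); the other successor 9 is not.

5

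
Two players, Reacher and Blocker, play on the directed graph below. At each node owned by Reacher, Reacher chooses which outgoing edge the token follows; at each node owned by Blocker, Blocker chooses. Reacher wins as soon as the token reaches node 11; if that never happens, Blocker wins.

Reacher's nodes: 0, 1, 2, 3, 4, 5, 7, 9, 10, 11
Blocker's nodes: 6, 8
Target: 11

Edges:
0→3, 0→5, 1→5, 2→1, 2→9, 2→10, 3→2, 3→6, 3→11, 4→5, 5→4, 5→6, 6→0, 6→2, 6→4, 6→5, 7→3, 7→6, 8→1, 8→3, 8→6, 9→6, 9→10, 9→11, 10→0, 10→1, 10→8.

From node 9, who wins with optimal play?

Reacher

A0 = {11}
A1: add {3, 9} — 3 (Reacher) has 3→11; 9 (Reacher) has 9→11.
9 ∈ A1, so Reacher can force the target.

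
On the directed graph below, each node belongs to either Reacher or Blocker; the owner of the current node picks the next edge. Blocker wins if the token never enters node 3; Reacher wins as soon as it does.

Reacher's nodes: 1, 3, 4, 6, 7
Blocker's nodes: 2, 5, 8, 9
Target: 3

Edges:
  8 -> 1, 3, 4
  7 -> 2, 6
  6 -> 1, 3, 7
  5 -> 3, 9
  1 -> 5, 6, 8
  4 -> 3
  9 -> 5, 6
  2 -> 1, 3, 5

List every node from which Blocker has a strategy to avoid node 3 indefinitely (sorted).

2, 5, 9

A0 = {3}
A1: add {4, 6} — 4 (Reacher) has 4→3; 6 (Reacher) has 6→3.
A2: add {1, 7} — 1 (Reacher) has 1→6; 7 (Reacher) has 7→6.
A3: add {8} — 8 (Blocker): all of {1, 3, 4} already in.
A4 = A3; e.g. 2 (Blocker) can still go to 5. Fixed point.
Reacher's attractor = {1, 3, 4, 6, 7, 8}; Blocker avoids the target exactly from the complement.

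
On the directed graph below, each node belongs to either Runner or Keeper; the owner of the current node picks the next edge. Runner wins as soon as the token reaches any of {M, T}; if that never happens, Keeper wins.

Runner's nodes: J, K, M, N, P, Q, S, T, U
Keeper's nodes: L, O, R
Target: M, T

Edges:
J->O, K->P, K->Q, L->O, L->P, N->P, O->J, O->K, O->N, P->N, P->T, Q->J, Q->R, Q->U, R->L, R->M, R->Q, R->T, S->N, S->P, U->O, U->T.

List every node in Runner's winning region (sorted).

K, M, N, P, Q, S, T, U

A0 = {M, T}
A1: add {P, U} — P (Runner) has P→T; U (Runner) has U→T.
A2: add {K, N, Q, S} — K (Runner) has K→P; N (Runner) has N→P; Q (Runner) has Q→U; S (Runner) has S→P.
A3 = A2; e.g. J (Runner) has no edge into A2. Fixed point.
Runner's winning region = {K, M, N, P, Q, S, T, U}.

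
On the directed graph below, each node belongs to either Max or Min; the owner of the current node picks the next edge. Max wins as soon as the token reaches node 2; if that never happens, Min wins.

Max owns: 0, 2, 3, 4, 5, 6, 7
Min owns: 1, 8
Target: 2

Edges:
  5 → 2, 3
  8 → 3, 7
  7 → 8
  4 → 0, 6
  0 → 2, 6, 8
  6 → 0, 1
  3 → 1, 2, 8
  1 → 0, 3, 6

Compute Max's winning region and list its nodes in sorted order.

0, 1, 2, 3, 4, 5, 6

A0 = {2}
A1: add {0, 3, 5} — 0 (Max) has 0→2; 3 (Max) has 3→2; 5 (Max) has 5→2.
A2: add {4, 6} — 4 (Max) has 4→0; 6 (Max) has 6→0.
A3: add {1} — 1 (Min): all of {0, 3, 6} already in.
A4 = A3; e.g. 7 (Max) has no edge into A3. Fixed point.
Max's winning region = {0, 1, 2, 3, 4, 5, 6}.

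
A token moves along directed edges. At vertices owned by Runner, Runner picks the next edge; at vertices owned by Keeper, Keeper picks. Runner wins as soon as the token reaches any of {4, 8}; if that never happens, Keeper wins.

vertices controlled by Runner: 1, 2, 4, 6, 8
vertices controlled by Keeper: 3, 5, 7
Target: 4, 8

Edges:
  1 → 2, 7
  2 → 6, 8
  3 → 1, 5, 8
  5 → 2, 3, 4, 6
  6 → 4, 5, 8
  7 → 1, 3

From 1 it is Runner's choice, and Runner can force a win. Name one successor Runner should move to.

A0 = {4, 8}
A1: add {2, 6} — 2 (Runner) has 2→8; 6 (Runner) has 6→4.
A2: add {1} — 1 (Runner) has 1→2.
A3 = A2; e.g. 3 (Keeper) can still go to 5. Fixed point.
From 1, successor 2 is in the attractor (rank 1); the other successor 7 is not.

2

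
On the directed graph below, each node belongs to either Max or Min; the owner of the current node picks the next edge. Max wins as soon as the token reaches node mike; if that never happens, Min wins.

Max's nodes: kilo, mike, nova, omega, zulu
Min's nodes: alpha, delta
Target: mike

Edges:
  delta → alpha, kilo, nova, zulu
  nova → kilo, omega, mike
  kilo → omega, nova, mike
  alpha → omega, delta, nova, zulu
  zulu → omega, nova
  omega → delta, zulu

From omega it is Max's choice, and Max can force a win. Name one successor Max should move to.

zulu

A0 = {mike}
A1: add {kilo, nova} — kilo (Max) has kilo→mike; nova (Max) has nova→mike.
A2: add {zulu} — zulu (Max) has zulu→nova.
A3: add {omega} — omega (Max) has omega→zulu.
A4 = A3; e.g. alpha (Min) can still go to delta. Fixed point.
From omega, successor zulu is in the attractor (rank 2); the other successor delta is not.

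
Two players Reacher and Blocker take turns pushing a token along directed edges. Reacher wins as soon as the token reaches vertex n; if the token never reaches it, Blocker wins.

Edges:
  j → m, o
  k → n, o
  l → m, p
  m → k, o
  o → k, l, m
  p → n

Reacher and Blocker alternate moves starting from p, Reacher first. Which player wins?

Reacher

Track states (vertex, player-to-move).
A0 = {(n,Reacher), (n,Blocker)}
A1: add {(k,Reacher), (p,Reacher), (p,Blocker)}.
(p,Reacher) ∈ A1 ⇒ Reacher forces the target.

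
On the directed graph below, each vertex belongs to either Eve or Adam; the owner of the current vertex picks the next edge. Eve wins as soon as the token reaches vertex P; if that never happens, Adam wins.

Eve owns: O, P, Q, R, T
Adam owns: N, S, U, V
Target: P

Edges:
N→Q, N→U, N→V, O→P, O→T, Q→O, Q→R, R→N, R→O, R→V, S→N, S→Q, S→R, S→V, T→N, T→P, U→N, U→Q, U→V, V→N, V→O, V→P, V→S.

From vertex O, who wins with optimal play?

A0 = {P}
A1: add {O, T} — O (Eve) has O→P; T (Eve) has T→P.
O ∈ A1, so Eve can force the target.

Eve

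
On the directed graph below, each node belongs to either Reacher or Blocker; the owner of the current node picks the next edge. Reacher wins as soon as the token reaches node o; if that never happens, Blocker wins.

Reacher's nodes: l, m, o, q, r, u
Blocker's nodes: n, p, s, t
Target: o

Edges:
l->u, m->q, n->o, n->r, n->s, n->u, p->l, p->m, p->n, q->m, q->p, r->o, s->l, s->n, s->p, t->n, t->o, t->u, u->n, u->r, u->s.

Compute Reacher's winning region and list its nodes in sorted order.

l, o, r, u

A0 = {o}
A1: add {r} — r (Reacher) has r→o.
A2: add {u} — u (Reacher) has u→r.
A3: add {l} — l (Reacher) has l→u.
A4 = A3; e.g. m (Reacher) has no edge into A3. Fixed point.
Reacher's winning region = {l, o, r, u}.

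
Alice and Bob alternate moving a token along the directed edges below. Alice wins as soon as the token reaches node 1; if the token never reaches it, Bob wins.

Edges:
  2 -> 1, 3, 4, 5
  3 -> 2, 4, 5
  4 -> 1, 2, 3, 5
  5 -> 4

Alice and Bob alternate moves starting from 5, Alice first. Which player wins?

Track states (vertex, player-to-move).
A0 = {(1,Alice), (1,Bob)}
A1: add {(2,Alice), (4,Alice)}.
A2: add {(5,Bob)}.
A3: add {(3,Alice)}.
A4 = A3; e.g. (2,Bob) stays out. (5,Alice) never enters ⇒ Bob avoids the target.

Bob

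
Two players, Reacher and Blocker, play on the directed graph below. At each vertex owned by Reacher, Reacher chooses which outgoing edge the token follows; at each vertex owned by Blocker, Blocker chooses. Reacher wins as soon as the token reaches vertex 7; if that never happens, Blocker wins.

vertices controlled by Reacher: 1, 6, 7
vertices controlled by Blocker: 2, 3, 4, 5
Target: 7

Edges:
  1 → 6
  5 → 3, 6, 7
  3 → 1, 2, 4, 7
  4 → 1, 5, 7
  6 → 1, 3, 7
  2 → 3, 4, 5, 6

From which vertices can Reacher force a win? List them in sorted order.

A0 = {7}
A1: add {6} — 6 (Reacher) has 6→7.
A2: add {1} — 1 (Reacher) has 1→6.
A3 = A2; e.g. 2 (Blocker) can still go to 3. Fixed point.
Reacher's winning region = {1, 6, 7}.

1, 6, 7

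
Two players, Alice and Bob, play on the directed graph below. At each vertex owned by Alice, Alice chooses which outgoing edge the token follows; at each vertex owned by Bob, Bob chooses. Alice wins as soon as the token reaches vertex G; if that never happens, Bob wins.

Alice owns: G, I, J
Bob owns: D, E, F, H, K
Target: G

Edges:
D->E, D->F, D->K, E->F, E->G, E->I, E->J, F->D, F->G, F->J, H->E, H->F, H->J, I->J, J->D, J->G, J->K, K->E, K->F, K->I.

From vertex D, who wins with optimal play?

Bob

A0 = {G}
A1: add {J} — J (Alice) has J→G.
A2: add {I} — I (Alice) has I→J.
A3 = A2; e.g. D (Bob) can still go to E. Fixed point.
D never enters the attractor, so Bob can avoid the target forever.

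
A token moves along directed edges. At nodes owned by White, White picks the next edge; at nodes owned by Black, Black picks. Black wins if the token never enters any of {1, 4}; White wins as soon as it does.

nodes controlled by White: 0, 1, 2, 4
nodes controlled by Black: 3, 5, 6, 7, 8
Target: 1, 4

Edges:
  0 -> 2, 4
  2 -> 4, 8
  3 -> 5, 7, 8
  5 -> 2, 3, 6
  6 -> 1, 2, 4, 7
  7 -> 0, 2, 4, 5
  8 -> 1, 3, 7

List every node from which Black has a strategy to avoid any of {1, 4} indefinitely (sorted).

3, 5, 6, 7, 8

A0 = {1, 4}
A1: add {0, 2} — 0 (White) has 0→4; 2 (White) has 2→4.
A2 = A1; e.g. 3 (Black) can still go to 5. Fixed point.
White's attractor = {0, 1, 2, 4}; Black avoids the target exactly from the complement.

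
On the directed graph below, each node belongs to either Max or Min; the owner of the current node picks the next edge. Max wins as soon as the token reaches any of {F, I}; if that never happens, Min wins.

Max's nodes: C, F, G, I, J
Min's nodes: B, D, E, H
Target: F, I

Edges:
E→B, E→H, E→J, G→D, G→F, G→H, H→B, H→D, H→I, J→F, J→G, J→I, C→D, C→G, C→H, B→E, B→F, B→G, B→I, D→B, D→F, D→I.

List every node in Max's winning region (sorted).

A0 = {F, I}
A1: add {G, J} — G (Max) has G→F; J (Max) has J→F.
A2: add {C} — C (Max) has C→G.
A3 = A2; e.g. B (Min) can still go to E. Fixed point.
Max's winning region = {C, F, G, I, J}.

C, F, G, I, J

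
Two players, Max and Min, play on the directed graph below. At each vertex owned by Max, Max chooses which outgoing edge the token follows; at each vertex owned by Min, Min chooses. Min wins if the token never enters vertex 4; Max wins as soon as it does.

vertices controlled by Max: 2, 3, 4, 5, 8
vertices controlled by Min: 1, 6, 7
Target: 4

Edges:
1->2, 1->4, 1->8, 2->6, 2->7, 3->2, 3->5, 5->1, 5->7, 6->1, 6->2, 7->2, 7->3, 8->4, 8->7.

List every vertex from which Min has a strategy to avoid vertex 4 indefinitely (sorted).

A0 = {4}
A1: add {8} — 8 (Max) has 8→4.
A2 = A1; e.g. 1 (Min) can still go to 2. Fixed point.
Max's attractor = {4, 8}; Min avoids the target exactly from the complement.

1, 2, 3, 5, 6, 7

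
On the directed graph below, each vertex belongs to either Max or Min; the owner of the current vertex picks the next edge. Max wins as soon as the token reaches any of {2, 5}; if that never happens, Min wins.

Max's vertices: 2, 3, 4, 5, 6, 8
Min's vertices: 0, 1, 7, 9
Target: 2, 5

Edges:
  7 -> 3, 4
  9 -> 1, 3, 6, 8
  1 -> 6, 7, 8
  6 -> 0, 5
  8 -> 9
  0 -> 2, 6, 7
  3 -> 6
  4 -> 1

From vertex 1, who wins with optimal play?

A0 = {2, 5}
A1: add {6} — 6 (Max) has 6→5.
A2: add {3} — 3 (Max) has 3→6.
A3 = A2; e.g. 0 (Min) can still go to 7. Fixed point.
1 never enters the attractor, so Min can avoid the target forever.

Min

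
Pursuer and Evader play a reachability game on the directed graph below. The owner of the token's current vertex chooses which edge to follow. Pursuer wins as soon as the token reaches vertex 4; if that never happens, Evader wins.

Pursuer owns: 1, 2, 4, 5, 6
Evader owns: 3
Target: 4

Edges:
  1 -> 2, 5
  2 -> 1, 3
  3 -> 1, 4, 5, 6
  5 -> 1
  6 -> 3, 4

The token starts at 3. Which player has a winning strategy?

A0 = {4}
A1: add {6} — 6 (Pursuer) has 6→4.
A2 = A1; e.g. 1 (Pursuer) has no edge into A1. Fixed point.
3 never enters the attractor, so Evader can avoid the target forever.

Evader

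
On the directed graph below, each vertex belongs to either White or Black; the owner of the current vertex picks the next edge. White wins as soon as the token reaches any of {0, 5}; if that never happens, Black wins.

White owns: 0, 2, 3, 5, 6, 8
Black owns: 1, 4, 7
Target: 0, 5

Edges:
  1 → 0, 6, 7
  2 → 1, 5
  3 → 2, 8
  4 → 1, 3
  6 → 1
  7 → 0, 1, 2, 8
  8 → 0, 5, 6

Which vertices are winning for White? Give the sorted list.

A0 = {0, 5}
A1: add {2, 8} — 2 (White) has 2→5; 8 (White) has 8→0.
A2: add {3} — 3 (White) has 3→2.
A3 = A2; e.g. 1 (Black) can still go to 6. Fixed point.
White's winning region = {0, 2, 3, 5, 8}.

0, 2, 3, 5, 8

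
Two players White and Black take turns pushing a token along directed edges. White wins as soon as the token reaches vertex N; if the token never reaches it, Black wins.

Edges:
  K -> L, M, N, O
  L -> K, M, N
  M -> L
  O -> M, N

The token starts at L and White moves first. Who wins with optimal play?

Track states (vertex, player-to-move).
A0 = {(N,White), (N,Black)}
A1: add {(K,White), (L,White), (O,White)}.
(L,White) ∈ A1 ⇒ White forces the target.

White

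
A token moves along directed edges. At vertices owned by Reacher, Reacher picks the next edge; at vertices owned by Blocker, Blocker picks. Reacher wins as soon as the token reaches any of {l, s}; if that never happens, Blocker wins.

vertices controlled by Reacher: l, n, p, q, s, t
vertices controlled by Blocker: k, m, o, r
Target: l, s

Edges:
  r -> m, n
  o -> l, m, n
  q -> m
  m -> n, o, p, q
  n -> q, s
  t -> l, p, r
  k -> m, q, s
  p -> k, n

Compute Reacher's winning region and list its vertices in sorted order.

l, n, p, s, t

A0 = {l, s}
A1: add {n, t} — n (Reacher) has n→s; t (Reacher) has t→l.
A2: add {p} — p (Reacher) has p→n.
A3 = A2; e.g. k (Blocker) can still go to m. Fixed point.
Reacher's winning region = {l, n, p, s, t}.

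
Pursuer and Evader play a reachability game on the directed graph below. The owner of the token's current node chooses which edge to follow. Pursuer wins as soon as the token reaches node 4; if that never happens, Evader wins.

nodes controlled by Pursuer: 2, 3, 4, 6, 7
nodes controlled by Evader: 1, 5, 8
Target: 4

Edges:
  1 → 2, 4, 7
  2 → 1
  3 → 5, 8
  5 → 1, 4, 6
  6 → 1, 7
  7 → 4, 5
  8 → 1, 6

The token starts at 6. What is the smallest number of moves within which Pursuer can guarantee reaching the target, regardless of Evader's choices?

2

A0 = {4}
A1: add {7} — 7 (Pursuer) has 7→4.
A2: add {6} — 6 (Pursuer) has 6→7.
A3 = A2; e.g. 1 (Evader) can still go to 2. Fixed point.
6 enters the attractor at level 2, so Pursuer can force the target in 2 moves from there.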